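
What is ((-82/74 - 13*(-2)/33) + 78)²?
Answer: 8995953409/1490841 ≈ 6034.1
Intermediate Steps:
((-82/74 - 13*(-2)/33) + 78)² = ((-82*1/74 + 26*(1/33)) + 78)² = ((-41/37 + 26/33) + 78)² = (-391/1221 + 78)² = (94847/1221)² = 8995953409/1490841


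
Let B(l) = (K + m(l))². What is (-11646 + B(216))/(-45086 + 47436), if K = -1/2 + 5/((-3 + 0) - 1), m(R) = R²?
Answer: 34825718353/37600 ≈ 9.2622e+5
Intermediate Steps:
K = -7/4 (K = -1*½ + 5/(-3 - 1) = -½ + 5/(-4) = -½ + 5*(-¼) = -½ - 5/4 = -7/4 ≈ -1.7500)
B(l) = (-7/4 + l²)²
(-11646 + B(216))/(-45086 + 47436) = (-11646 + (-7 + 4*216²)²/16)/(-45086 + 47436) = (-11646 + (-7 + 4*46656)²/16)/2350 = (-11646 + (-7 + 186624)²/16)*(1/2350) = (-11646 + (1/16)*186617²)*(1/2350) = (-11646 + (1/16)*34825904689)*(1/2350) = (-11646 + 34825904689/16)*(1/2350) = (34825718353/16)*(1/2350) = 34825718353/37600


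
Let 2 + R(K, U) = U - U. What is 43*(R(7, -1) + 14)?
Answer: 516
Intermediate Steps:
R(K, U) = -2 (R(K, U) = -2 + (U - U) = -2 + 0 = -2)
43*(R(7, -1) + 14) = 43*(-2 + 14) = 43*12 = 516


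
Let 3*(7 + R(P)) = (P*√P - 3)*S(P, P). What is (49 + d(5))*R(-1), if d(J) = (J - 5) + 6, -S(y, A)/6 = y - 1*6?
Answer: -2695 - 770*I ≈ -2695.0 - 770.0*I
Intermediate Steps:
S(y, A) = 36 - 6*y (S(y, A) = -6*(y - 1*6) = -6*(y - 6) = -6*(-6 + y) = 36 - 6*y)
d(J) = 1 + J (d(J) = (-5 + J) + 6 = 1 + J)
R(P) = -7 + (-3 + P^(3/2))*(36 - 6*P)/3 (R(P) = -7 + ((P*√P - 3)*(36 - 6*P))/3 = -7 + ((P^(3/2) - 3)*(36 - 6*P))/3 = -7 + ((-3 + P^(3/2))*(36 - 6*P))/3 = -7 + (-3 + P^(3/2))*(36 - 6*P)/3)
(49 + d(5))*R(-1) = (49 + (1 + 5))*(-43 + 6*(-1) + 2*(-1)^(3/2)*(6 - 1*(-1))) = (49 + 6)*(-43 - 6 + 2*(-I)*(6 + 1)) = 55*(-43 - 6 + 2*(-I)*7) = 55*(-43 - 6 - 14*I) = 55*(-49 - 14*I) = -2695 - 770*I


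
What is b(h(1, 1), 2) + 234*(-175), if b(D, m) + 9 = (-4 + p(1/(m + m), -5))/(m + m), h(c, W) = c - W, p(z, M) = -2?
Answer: -81921/2 ≈ -40961.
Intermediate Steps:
b(D, m) = -9 - 3/m (b(D, m) = -9 + (-4 - 2)/(m + m) = -9 - 6*1/(2*m) = -9 - 3/m)
b(h(1, 1), 2) + 234*(-175) = (-9 - 3/2) + 234*(-175) = (-9 - 3*½) - 40950 = (-9 - 3/2) - 40950 = -21/2 - 40950 = -81921/2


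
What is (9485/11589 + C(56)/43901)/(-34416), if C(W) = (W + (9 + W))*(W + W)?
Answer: -52132283/1591798472784 ≈ -3.2751e-5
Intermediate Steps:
C(W) = 2*W*(9 + 2*W) (C(W) = (9 + 2*W)*(2*W) = 2*W*(9 + 2*W))
(9485/11589 + C(56)/43901)/(-34416) = (9485/11589 + (2*56*(9 + 2*56))/43901)/(-34416) = (9485*(1/11589) + (2*56*(9 + 112))*(1/43901))*(-1/34416) = (9485/11589 + (2*56*121)*(1/43901))*(-1/34416) = (9485/11589 + 13552*(1/43901))*(-1/34416) = (9485/11589 + 1232/3991)*(-1/34416) = (52132283/46251699)*(-1/34416) = -52132283/1591798472784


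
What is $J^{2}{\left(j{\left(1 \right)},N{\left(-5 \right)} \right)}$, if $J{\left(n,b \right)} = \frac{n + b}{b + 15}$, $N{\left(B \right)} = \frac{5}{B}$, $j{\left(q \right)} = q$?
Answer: $0$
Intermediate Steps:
$J{\left(n,b \right)} = \frac{b + n}{15 + b}$
$J^{2}{\left(j{\left(1 \right)},N{\left(-5 \right)} \right)} = \left(\frac{\frac{5}{-5} + 1}{15 + \frac{5}{-5}}\right)^{2} = \left(\frac{5 \left(- \frac{1}{5}\right) + 1}{15 + 5 \left(- \frac{1}{5}\right)}\right)^{2} = \left(\frac{-1 + 1}{15 - 1}\right)^{2} = \left(\frac{1}{14} \cdot 0\right)^{2} = 0^{2} = 0$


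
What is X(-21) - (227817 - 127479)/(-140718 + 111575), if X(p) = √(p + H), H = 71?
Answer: 100338/29143 + 5*√2 ≈ 10.514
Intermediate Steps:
X(p) = √(71 + p) (X(p) = √(p + 71) = √(71 + p))
X(-21) - (227817 - 127479)/(-140718 + 111575) = √(71 - 21) - (227817 - 127479)/(-140718 + 111575) = √50 - 100338/(-29143) = 5*√2 - 100338*(-1)/29143 = 5*√2 - 1*(-100338/29143) = 5*√2 + 100338/29143 = 100338/29143 + 5*√2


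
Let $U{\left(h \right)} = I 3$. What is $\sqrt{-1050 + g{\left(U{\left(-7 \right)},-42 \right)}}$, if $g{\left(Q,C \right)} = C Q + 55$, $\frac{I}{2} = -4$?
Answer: $\sqrt{13} \approx 3.6056$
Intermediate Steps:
$I = -8$ ($I = 2 \left(-4\right) = -8$)
$U{\left(h \right)} = -24$ ($U{\left(h \right)} = \left(-8\right) 3 = -24$)
$g{\left(Q,C \right)} = 55 + C Q$
$\sqrt{-1050 + g{\left(U{\left(-7 \right)},-42 \right)}} = \sqrt{-1050 + \left(55 - -1008\right)} = \sqrt{-1050 + \left(55 + 1008\right)} = \sqrt{-1050 + 1063} = \sqrt{13}$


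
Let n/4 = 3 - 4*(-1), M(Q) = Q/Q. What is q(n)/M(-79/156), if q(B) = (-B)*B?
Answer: -784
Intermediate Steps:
M(Q) = 1
n = 28 (n = 4*(3 - 4*(-1)) = 4*(3 + 4) = 4*7 = 28)
q(B) = -B²
q(n)/M(-79/156) = -1*28²/1 = -1*784*1 = -784*1 = -784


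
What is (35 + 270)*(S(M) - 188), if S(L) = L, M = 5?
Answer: -55815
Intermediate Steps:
(35 + 270)*(S(M) - 188) = (35 + 270)*(5 - 188) = 305*(-183) = -55815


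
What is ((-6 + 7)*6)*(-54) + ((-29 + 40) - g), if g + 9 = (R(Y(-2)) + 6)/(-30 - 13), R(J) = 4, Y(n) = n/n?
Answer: -13062/43 ≈ -303.77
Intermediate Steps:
Y(n) = 1
g = -397/43 (g = -9 + (4 + 6)/(-30 - 13) = -9 + 10/(-43) = -9 + 10*(-1/43) = -9 - 10/43 = -397/43 ≈ -9.2326)
((-6 + 7)*6)*(-54) + ((-29 + 40) - g) = ((-6 + 7)*6)*(-54) + ((-29 + 40) - 1*(-397/43)) = (1*6)*(-54) + (11 + 397/43) = 6*(-54) + 870/43 = -324 + 870/43 = -13062/43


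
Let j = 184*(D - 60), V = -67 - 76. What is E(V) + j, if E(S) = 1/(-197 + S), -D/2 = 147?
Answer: -22146241/340 ≈ -65136.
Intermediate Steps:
V = -143
D = -294 (D = -2*147 = -294)
j = -65136 (j = 184*(-294 - 60) = 184*(-354) = -65136)
E(V) + j = 1/(-197 - 143) - 65136 = 1/(-340) - 65136 = -1/340 - 65136 = -22146241/340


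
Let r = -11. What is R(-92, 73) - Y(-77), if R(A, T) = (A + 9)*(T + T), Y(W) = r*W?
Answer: -12965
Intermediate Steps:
Y(W) = -11*W
R(A, T) = 2*T*(9 + A) (R(A, T) = (9 + A)*(2*T) = 2*T*(9 + A))
R(-92, 73) - Y(-77) = 2*73*(9 - 92) - (-11)*(-77) = 2*73*(-83) - 1*847 = -12118 - 847 = -12965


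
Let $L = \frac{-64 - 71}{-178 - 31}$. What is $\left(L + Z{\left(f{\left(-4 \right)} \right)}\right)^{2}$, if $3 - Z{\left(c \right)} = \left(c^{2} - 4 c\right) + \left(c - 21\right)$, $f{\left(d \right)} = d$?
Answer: $\frac{491401}{43681} \approx 11.25$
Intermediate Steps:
$L = \frac{135}{209}$ ($L = - \frac{135}{-209} = \left(-135\right) \left(- \frac{1}{209}\right) = \frac{135}{209} \approx 0.64593$)
$Z{\left(c \right)} = 24 - c^{2} + 3 c$ ($Z{\left(c \right)} = 3 - \left(\left(c^{2} - 4 c\right) + \left(c - 21\right)\right) = 3 - \left(\left(c^{2} - 4 c\right) + \left(-21 + c\right)\right) = 3 - \left(-21 + c^{2} - 3 c\right) = 3 + \left(21 - c^{2} + 3 c\right) = 24 - c^{2} + 3 c$)
$\left(L + Z{\left(f{\left(-4 \right)} \right)}\right)^{2} = \left(\frac{135}{209} + \left(24 - \left(-4\right)^{2} + 3 \left(-4\right)\right)\right)^{2} = \left(\frac{135}{209} - 4\right)^{2} = \left(- \frac{701}{209}\right)^{2} = \frac{491401}{43681}$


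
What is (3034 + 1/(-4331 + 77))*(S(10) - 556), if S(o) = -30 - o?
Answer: -3846177230/2127 ≈ -1.8083e+6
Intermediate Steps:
(3034 + 1/(-4331 + 77))*(S(10) - 556) = (3034 + 1/(-4331 + 77))*((-30 - 1*10) - 556) = (3034 + 1/(-4254))*((-30 - 10) - 556) = (3034 - 1/4254)*(-40 - 556) = (12906635/4254)*(-596) = -3846177230/2127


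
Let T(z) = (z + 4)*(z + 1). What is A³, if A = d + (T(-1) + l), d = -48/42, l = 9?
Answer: 166375/343 ≈ 485.06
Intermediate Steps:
T(z) = (1 + z)*(4 + z) (T(z) = (4 + z)*(1 + z) = (1 + z)*(4 + z))
d = -8/7 (d = -48*1/42 = -8/7 ≈ -1.1429)
A = 55/7 (A = -8/7 + ((4 + (-1)² + 5*(-1)) + 9) = -8/7 + ((4 + 1 - 5) + 9) = -8/7 + (0 + 9) = -8/7 + 9 = 55/7 ≈ 7.8571)
A³ = (55/7)³ = 166375/343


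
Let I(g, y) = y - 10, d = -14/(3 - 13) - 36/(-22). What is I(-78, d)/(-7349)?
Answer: 383/404195 ≈ 0.00094756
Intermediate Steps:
d = 167/55 (d = -14/(-10) - 36*(-1/22) = -14*(-1/10) + 18/11 = 7/5 + 18/11 = 167/55 ≈ 3.0364)
I(g, y) = -10 + y
I(-78, d)/(-7349) = (-10 + 167/55)/(-7349) = -383/55*(-1/7349) = 383/404195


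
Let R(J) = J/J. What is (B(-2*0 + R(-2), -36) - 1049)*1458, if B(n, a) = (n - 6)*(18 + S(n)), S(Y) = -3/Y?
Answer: -1638792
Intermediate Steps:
R(J) = 1
B(n, a) = (-6 + n)*(18 - 3/n) (B(n, a) = (n - 6)*(18 - 3/n) = (-6 + n)*(18 - 3/n))
(B(-2*0 + R(-2), -36) - 1049)*1458 = ((-111 + 18*(-2*0 + 1) + 18/(-2*0 + 1)) - 1049)*1458 = ((-111 + 18*(0 + 1) + 18/(0 + 1)) - 1049)*1458 = ((-111 + 18*1 + 18/1) - 1049)*1458 = ((-111 + 18 + 18*1) - 1049)*1458 = ((-111 + 18 + 18) - 1049)*1458 = (-75 - 1049)*1458 = -1124*1458 = -1638792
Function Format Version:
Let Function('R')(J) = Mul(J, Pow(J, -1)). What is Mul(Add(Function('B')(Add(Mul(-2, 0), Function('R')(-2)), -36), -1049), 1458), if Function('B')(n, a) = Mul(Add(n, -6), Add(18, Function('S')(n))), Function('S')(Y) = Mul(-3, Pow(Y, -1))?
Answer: -1638792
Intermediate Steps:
Function('R')(J) = 1
Function('B')(n, a) = Mul(Add(-6, n), Add(18, Mul(-3, Pow(n, -1)))) (Function('B')(n, a) = Mul(Add(n, -6), Add(18, Mul(-3, Pow(n, -1)))) = Mul(Add(-6, n), Add(18, Mul(-3, Pow(n, -1)))))
Mul(Add(Function('B')(Add(Mul(-2, 0), Function('R')(-2)), -36), -1049), 1458) = Mul(Add(Add(-111, Mul(18, Add(Mul(-2, 0), 1)), Mul(18, Pow(Add(Mul(-2, 0), 1), -1))), -1049), 1458) = Mul(Add(Add(-111, Mul(18, Add(0, 1)), Mul(18, Pow(Add(0, 1), -1))), -1049), 1458) = Mul(Add(Add(-111, Mul(18, 1), Mul(18, Pow(1, -1))), -1049), 1458) = Mul(Add(Add(-111, 18, Mul(18, 1)), -1049), 1458) = Mul(Add(Add(-111, 18, 18), -1049), 1458) = Mul(Add(-75, -1049), 1458) = Mul(-1124, 1458) = -1638792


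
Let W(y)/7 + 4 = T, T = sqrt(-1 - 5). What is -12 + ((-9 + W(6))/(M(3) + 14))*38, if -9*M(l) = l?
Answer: -4710/41 + 798*I*sqrt(6)/41 ≈ -114.88 + 47.675*I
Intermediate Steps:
M(l) = -l/9
T = I*sqrt(6) (T = sqrt(-6) = I*sqrt(6) ≈ 2.4495*I)
W(y) = -28 + 7*I*sqrt(6) (W(y) = -28 + 7*(I*sqrt(6)) = -28 + 7*I*sqrt(6))
-12 + ((-9 + W(6))/(M(3) + 14))*38 = -12 + ((-9 + (-28 + 7*I*sqrt(6)))/(-1/9*3 + 14))*38 = -12 + ((-37 + 7*I*sqrt(6))/(-1/3 + 14))*38 = -12 + ((-37 + 7*I*sqrt(6))/(41/3))*38 = -12 + ((-37 + 7*I*sqrt(6))*(3/41))*38 = -12 + (-111/41 + 21*I*sqrt(6)/41)*38 = -12 + (-4218/41 + 798*I*sqrt(6)/41) = -4710/41 + 798*I*sqrt(6)/41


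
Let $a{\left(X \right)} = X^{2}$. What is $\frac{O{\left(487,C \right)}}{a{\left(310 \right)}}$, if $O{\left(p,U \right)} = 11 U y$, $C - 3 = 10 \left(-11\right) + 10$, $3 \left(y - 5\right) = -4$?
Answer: $- \frac{11737}{288300} \approx -0.040711$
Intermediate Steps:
$y = \frac{11}{3}$ ($y = 5 + \frac{1}{3} \left(-4\right) = 5 - \frac{4}{3} = \frac{11}{3} \approx 3.6667$)
$C = -97$ ($C = 3 + \left(10 \left(-11\right) + 10\right) = 3 + \left(-110 + 10\right) = 3 - 100 = -97$)
$O{\left(p,U \right)} = \frac{121 U}{3}$ ($O{\left(p,U \right)} = 11 U \frac{11}{3} = \frac{121 U}{3}$)
$\frac{O{\left(487,C \right)}}{a{\left(310 \right)}} = \frac{\frac{121}{3} \left(-97\right)}{310^{2}} = - \frac{11737}{3 \cdot 96100} = \left(- \frac{11737}{3}\right) \frac{1}{96100} = - \frac{11737}{288300}$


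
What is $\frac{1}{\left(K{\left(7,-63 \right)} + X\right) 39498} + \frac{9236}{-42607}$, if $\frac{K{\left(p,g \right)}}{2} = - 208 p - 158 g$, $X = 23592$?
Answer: $- \frac{14806645551857}{68305191516168} \approx -0.21677$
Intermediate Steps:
$K{\left(p,g \right)} = - 416 p - 316 g$ ($K{\left(p,g \right)} = 2 \left(- 208 p - 158 g\right) = - 416 p - 316 g$)
$\frac{1}{\left(K{\left(7,-63 \right)} + X\right) 39498} + \frac{9236}{-42607} = \frac{1}{\left(\left(\left(-416\right) 7 - -19908\right) + 23592\right) 39498} + \frac{9236}{-42607} = \frac{1}{\left(-2912 + 19908\right) + 23592} \cdot \frac{1}{39498} + 9236 \left(- \frac{1}{42607}\right) = \frac{1}{16996 + 23592} \cdot \frac{1}{39498} - \frac{9236}{42607} = \frac{1}{40588} \cdot \frac{1}{39498} - \frac{9236}{42607} = \frac{1}{1603144824} - \frac{9236}{42607} = - \frac{14806645551857}{68305191516168}$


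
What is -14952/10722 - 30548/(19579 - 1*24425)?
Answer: 21256522/4329901 ≈ 4.9092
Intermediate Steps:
-14952/10722 - 30548/(19579 - 1*24425) = -14952*1/10722 - 30548/(19579 - 24425) = -2492/1787 - 30548/(-4846) = -2492/1787 - 30548*(-1/4846) = -2492/1787 + 15274/2423 = 21256522/4329901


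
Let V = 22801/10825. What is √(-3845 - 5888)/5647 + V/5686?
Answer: 22801/61550950 + I*√9733/5647 ≈ 0.00037044 + 0.017471*I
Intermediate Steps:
V = 22801/10825 (V = 22801*(1/10825) = 22801/10825 ≈ 2.1063)
√(-3845 - 5888)/5647 + V/5686 = √(-3845 - 5888)/5647 + (22801/10825)/5686 = √(-9733)*(1/5647) + (22801/10825)*(1/5686) = (I*√9733)*(1/5647) + 22801/61550950 = I*√9733/5647 + 22801/61550950 = 22801/61550950 + I*√9733/5647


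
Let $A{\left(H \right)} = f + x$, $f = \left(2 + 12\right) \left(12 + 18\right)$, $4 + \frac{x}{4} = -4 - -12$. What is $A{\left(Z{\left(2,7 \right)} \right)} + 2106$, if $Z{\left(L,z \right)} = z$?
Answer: $2542$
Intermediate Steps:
$x = 16$ ($x = -16 + 4 \left(-4 - -12\right) = -16 + 4 \left(-4 + 12\right) = -16 + 4 \cdot 8 = -16 + 32 = 16$)
$f = 420$ ($f = 14 \cdot 30 = 420$)
$A{\left(H \right)} = 436$ ($A{\left(H \right)} = 420 + 16 = 436$)
$A{\left(Z{\left(2,7 \right)} \right)} + 2106 = 436 + 2106 = 2542$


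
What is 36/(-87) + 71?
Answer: 2047/29 ≈ 70.586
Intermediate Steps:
36/(-87) + 71 = 36*(-1/87) + 71 = -12/29 + 71 = 2047/29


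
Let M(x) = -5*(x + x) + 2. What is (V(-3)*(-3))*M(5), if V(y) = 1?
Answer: 144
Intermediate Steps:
M(x) = 2 - 10*x (M(x) = -10*x + 2 = 2 - 10*x)
(V(-3)*(-3))*M(5) = (1*(-3))*(2 - 10*5) = -3*(2 - 50) = -3*(-48) = 144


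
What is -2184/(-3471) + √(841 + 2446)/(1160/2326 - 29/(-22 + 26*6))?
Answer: 56/89 + 155842*√3287/43993 ≈ 203.72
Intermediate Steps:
-2184/(-3471) + √(841 + 2446)/(1160/2326 - 29/(-22 + 26*6)) = -2184*(-1/3471) + √3287/(1160*(1/2326) - 29/(-22 + 156)) = 56/89 + √3287/(580/1163 - 29/134) = 56/89 + √3287/(43993/155842) = 56/89 + √3287*(155842/43993) = 56/89 + 155842*√3287/43993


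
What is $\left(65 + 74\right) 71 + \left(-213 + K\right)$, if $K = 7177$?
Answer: $16833$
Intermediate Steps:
$\left(65 + 74\right) 71 + \left(-213 + K\right) = \left(65 + 74\right) 71 + \left(-213 + 7177\right) = 139 \cdot 71 + 6964 = 9869 + 6964 = 16833$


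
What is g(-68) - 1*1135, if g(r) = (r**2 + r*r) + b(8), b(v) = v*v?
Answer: 8177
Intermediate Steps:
b(v) = v**2
g(r) = 64 + 2*r**2 (g(r) = (r**2 + r*r) + 8**2 = (r**2 + r**2) + 64 = 2*r**2 + 64 = 64 + 2*r**2)
g(-68) - 1*1135 = (64 + 2*(-68)**2) - 1*1135 = (64 + 2*4624) - 1135 = (64 + 9248) - 1135 = 9312 - 1135 = 8177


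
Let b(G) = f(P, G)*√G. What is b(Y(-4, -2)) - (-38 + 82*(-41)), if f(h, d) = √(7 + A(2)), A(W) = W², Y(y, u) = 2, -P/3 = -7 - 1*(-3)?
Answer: 3400 + √22 ≈ 3404.7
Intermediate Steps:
P = 12 (P = -3*(-7 - 1*(-3)) = -3*(-7 + 3) = -3*(-4) = 12)
f(h, d) = √11 (f(h, d) = √(7 + 2²) = √(7 + 4) = √11)
b(G) = √11*√G
b(Y(-4, -2)) - (-38 + 82*(-41)) = √11*√2 - (-38 + 82*(-41)) = √22 - (-38 - 3362) = √22 - 1*(-3400) = √22 + 3400 = 3400 + √22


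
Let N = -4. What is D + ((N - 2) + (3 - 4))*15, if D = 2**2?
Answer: -101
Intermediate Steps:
D = 4
D + ((N - 2) + (3 - 4))*15 = 4 + ((-4 - 2) + (3 - 4))*15 = 4 + (-6 - 1)*15 = 4 - 7*15 = 4 - 105 = -101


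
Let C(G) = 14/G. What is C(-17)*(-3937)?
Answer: 55118/17 ≈ 3242.2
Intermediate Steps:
C(-17)*(-3937) = (14/(-17))*(-3937) = (14*(-1/17))*(-3937) = -14/17*(-3937) = 55118/17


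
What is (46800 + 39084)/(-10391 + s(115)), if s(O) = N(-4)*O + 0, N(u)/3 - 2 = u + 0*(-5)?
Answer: -85884/11081 ≈ -7.7506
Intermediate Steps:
N(u) = 6 + 3*u (N(u) = 6 + 3*(u + 0*(-5)) = 6 + 3*(u + 0) = 6 + 3*u)
s(O) = -6*O (s(O) = (6 + 3*(-4))*O + 0 = (6 - 12)*O + 0 = -6*O + 0 = -6*O)
(46800 + 39084)/(-10391 + s(115)) = (46800 + 39084)/(-10391 - 6*115) = 85884/(-10391 - 690) = 85884/(-11081) = 85884*(-1/11081) = -85884/11081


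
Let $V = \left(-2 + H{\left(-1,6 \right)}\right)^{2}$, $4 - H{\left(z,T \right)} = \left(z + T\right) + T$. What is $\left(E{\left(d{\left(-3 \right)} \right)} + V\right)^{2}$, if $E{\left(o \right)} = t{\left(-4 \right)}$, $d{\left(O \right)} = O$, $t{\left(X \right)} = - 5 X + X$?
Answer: $9409$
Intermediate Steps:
$t{\left(X \right)} = - 4 X$
$E{\left(o \right)} = 16$ ($E{\left(o \right)} = \left(-4\right) \left(-4\right) = 16$)
$H{\left(z,T \right)} = 4 - z - 2 T$ ($H{\left(z,T \right)} = 4 - \left(\left(z + T\right) + T\right) = 4 - \left(\left(T + z\right) + T\right) = 4 - \left(z + 2 T\right) = 4 - z - 2 T$)
$V = 81$ ($V = \left(-2 - 7\right)^{2} = \left(-9\right)^{2} = 81$)
$\left(E{\left(d{\left(-3 \right)} \right)} + V\right)^{2} = \left(16 + 81\right)^{2} = 97^{2} = 9409$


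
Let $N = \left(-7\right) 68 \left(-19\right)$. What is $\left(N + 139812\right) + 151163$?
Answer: $300019$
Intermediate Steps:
$N = 9044$ ($N = \left(-476\right) \left(-19\right) = 9044$)
$\left(N + 139812\right) + 151163 = \left(9044 + 139812\right) + 151163 = 148856 + 151163 = 300019$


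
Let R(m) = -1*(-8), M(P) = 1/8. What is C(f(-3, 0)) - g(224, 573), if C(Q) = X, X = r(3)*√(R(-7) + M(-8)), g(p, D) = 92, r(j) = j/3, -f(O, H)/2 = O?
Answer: -92 + √130/4 ≈ -89.150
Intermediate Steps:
f(O, H) = -2*O
M(P) = ⅛
R(m) = 8
r(j) = j/3 (r(j) = j*(⅓) = j/3)
X = √130/4 (X = ((⅓)*3)*√(8 + ⅛) = 1*√(65/8) = 1*(√130/4) = √130/4 ≈ 2.8504)
C(Q) = √130/4
C(f(-3, 0)) - g(224, 573) = √130/4 - 1*92 = √130/4 - 92 = -92 + √130/4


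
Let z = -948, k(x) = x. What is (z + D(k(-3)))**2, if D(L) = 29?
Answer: 844561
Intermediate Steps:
(z + D(k(-3)))**2 = (-948 + 29)**2 = (-919)**2 = 844561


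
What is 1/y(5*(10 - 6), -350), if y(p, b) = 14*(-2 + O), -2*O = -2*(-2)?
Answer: -1/56 ≈ -0.017857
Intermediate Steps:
O = -2 (O = -(-1)*(-2) = -1/2*4 = -2)
y(p, b) = -56 (y(p, b) = 14*(-2 - 2) = 14*(-4) = -56)
1/y(5*(10 - 6), -350) = 1/(-56) = -1/56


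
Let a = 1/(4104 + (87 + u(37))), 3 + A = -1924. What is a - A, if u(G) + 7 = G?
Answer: 8133868/4221 ≈ 1927.0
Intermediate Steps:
A = -1927 (A = -3 - 1924 = -1927)
u(G) = -7 + G
a = 1/4221 (a = 1/(4104 + (87 + (-7 + 37))) = 1/(4104 + (87 + 30)) = 1/(4104 + 117) = 1/4221 ≈ 0.00023691)
a - A = 1/4221 - 1*(-1927) = 1/4221 + 1927 = 8133868/4221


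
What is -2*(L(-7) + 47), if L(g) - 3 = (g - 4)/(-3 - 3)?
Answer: -311/3 ≈ -103.67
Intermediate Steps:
L(g) = 11/3 - g/6 (L(g) = 3 + (g - 4)/(-3 - 3) = 3 + (-4 + g)/(-6) = 3 + (-4 + g)*(-1/6) = 3 + (2/3 - g/6) = 11/3 - g/6)
-2*(L(-7) + 47) = -2*((11/3 - 1/6*(-7)) + 47) = -2*((11/3 + 7/6) + 47) = -2*(29/6 + 47) = -2*311/6 = -311/3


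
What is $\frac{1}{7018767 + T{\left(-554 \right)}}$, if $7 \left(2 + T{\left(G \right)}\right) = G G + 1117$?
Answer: $\frac{7}{49439388} \approx 1.4159 \cdot 10^{-7}$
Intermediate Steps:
$T{\left(G \right)} = \frac{1103}{7} + \frac{G^{2}}{7}$ ($T{\left(G \right)} = -2 + \frac{G G + 1117}{7} = -2 + \frac{G^{2} + 1117}{7} = -2 + \frac{1117 + G^{2}}{7} = -2 + \left(\frac{1117}{7} + \frac{G^{2}}{7}\right) = \frac{1103}{7} + \frac{G^{2}}{7}$)
$\frac{1}{7018767 + T{\left(-554 \right)}} = \frac{1}{7018767 + \left(\frac{1103}{7} + \frac{\left(-554\right)^{2}}{7}\right)} = \frac{1}{7018767 + \left(\frac{1103}{7} + \frac{1}{7} \cdot 306916\right)} = \frac{1}{7018767 + \left(\frac{1103}{7} + \frac{306916}{7}\right)} = \frac{1}{7018767 + \frac{308019}{7}} = \frac{1}{\frac{49439388}{7}} = \frac{7}{49439388}$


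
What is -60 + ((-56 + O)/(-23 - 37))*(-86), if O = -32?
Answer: -2792/15 ≈ -186.13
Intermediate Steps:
-60 + ((-56 + O)/(-23 - 37))*(-86) = -60 + ((-56 - 32)/(-23 - 37))*(-86) = -60 - 88/(-60)*(-86) = -60 - 88*(-1/60)*(-86) = -60 + (22/15)*(-86) = -60 - 1892/15 = -2792/15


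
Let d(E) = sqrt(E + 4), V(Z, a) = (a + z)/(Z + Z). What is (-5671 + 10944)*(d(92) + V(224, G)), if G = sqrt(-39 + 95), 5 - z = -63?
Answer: 89641/112 + 21092*sqrt(6) + 5273*sqrt(14)/224 ≈ 52553.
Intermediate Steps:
z = 68 (z = 5 - 1*(-63) = 5 + 63 = 68)
G = 2*sqrt(14) (G = sqrt(56) = 2*sqrt(14) ≈ 7.4833)
V(Z, a) = (68 + a)/(2*Z) (V(Z, a) = (a + 68)/(Z + Z) = (68 + a)/((2*Z)) = (68 + a)*(1/(2*Z)) = (68 + a)/(2*Z))
d(E) = sqrt(4 + E)
(-5671 + 10944)*(d(92) + V(224, G)) = (-5671 + 10944)*(sqrt(4 + 92) + (1/2)*(68 + 2*sqrt(14))/224) = 5273*(sqrt(96) + (1/2)*(1/224)*(68 + 2*sqrt(14))) = 5273*(4*sqrt(6) + (17/112 + sqrt(14)/224)) = 5273*(17/112 + 4*sqrt(6) + sqrt(14)/224) = 89641/112 + 21092*sqrt(6) + 5273*sqrt(14)/224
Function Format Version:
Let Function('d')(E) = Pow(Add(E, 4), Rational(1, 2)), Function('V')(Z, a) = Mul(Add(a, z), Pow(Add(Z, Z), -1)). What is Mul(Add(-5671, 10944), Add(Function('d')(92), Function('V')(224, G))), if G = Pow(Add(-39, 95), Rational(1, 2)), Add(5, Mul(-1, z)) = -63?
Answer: Add(Rational(89641, 112), Mul(21092, Pow(6, Rational(1, 2))), Mul(Rational(5273, 224), Pow(14, Rational(1, 2)))) ≈ 52553.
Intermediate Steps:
z = 68 (z = Add(5, Mul(-1, -63)) = Add(5, 63) = 68)
G = Mul(2, Pow(14, Rational(1, 2))) (G = Pow(56, Rational(1, 2)) = Mul(2, Pow(14, Rational(1, 2))) ≈ 7.4833)
Function('V')(Z, a) = Mul(Rational(1, 2), Pow(Z, -1), Add(68, a)) (Function('V')(Z, a) = Mul(Add(a, 68), Pow(Add(Z, Z), -1)) = Mul(Add(68, a), Pow(Mul(2, Z), -1)) = Mul(Add(68, a), Mul(Rational(1, 2), Pow(Z, -1))) = Mul(Rational(1, 2), Pow(Z, -1), Add(68, a)))
Function('d')(E) = Pow(Add(4, E), Rational(1, 2))
Mul(Add(-5671, 10944), Add(Function('d')(92), Function('V')(224, G))) = Mul(Add(-5671, 10944), Add(Pow(Add(4, 92), Rational(1, 2)), Mul(Rational(1, 2), Pow(224, -1), Add(68, Mul(2, Pow(14, Rational(1, 2))))))) = Mul(5273, Add(Pow(96, Rational(1, 2)), Mul(Rational(1, 2), Rational(1, 224), Add(68, Mul(2, Pow(14, Rational(1, 2))))))) = Mul(5273, Add(Mul(4, Pow(6, Rational(1, 2))), Add(Rational(17, 112), Mul(Rational(1, 224), Pow(14, Rational(1, 2)))))) = Mul(5273, Add(Rational(17, 112), Mul(4, Pow(6, Rational(1, 2))), Mul(Rational(1, 224), Pow(14, Rational(1, 2))))) = Add(Rational(89641, 112), Mul(21092, Pow(6, Rational(1, 2))), Mul(Rational(5273, 224), Pow(14, Rational(1, 2))))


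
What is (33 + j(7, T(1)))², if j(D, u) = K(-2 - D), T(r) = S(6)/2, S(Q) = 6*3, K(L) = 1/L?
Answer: 87616/81 ≈ 1081.7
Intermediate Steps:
S(Q) = 18
T(r) = 9 (T(r) = 18/2 = 18*(½) = 9)
j(D, u) = 1/(-2 - D)
(33 + j(7, T(1)))² = (33 - 1/(2 + 7))² = (33 - 1/9)² = (33 - 1*⅑)² = (33 - ⅑)² = (296/9)² = 87616/81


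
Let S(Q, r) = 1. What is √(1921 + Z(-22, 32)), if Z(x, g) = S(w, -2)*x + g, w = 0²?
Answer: √1931 ≈ 43.943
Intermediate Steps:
w = 0
Z(x, g) = g + x (Z(x, g) = 1*x + g = x + g = g + x)
√(1921 + Z(-22, 32)) = √(1921 + (32 - 22)) = √(1921 + 10) = √1931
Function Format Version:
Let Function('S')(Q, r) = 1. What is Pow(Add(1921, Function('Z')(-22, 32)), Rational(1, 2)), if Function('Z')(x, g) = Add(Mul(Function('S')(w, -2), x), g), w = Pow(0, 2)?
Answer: Pow(1931, Rational(1, 2)) ≈ 43.943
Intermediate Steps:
w = 0
Function('Z')(x, g) = Add(g, x) (Function('Z')(x, g) = Add(Mul(1, x), g) = Add(x, g) = Add(g, x))
Pow(Add(1921, Function('Z')(-22, 32)), Rational(1, 2)) = Pow(Add(1921, Add(32, -22)), Rational(1, 2)) = Pow(Add(1921, 10), Rational(1, 2)) = Pow(1931, Rational(1, 2))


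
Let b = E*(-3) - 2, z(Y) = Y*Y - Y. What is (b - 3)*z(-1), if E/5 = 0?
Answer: -10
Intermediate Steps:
z(Y) = Y**2 - Y
E = 0 (E = 5*0 = 0)
b = -2 (b = 0*(-3) - 2 = 0 - 2 = -2)
(b - 3)*z(-1) = (-2 - 3)*(-(-1 - 1)) = -(-5)*(-2) = -5*2 = -10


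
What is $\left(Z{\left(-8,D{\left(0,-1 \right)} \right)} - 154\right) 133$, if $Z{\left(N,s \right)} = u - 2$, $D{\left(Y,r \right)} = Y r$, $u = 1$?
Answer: $-20615$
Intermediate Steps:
$Z{\left(N,s \right)} = -1$ ($Z{\left(N,s \right)} = 1 - 2 = -1$)
$\left(Z{\left(-8,D{\left(0,-1 \right)} \right)} - 154\right) 133 = \left(-1 - 154\right) 133 = \left(-155\right) 133 = -20615$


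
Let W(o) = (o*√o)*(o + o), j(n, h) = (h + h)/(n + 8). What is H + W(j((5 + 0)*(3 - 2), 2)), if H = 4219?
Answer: 4219 + 64*√13/2197 ≈ 4219.1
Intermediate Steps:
j(n, h) = 2*h/(8 + n) (j(n, h) = (2*h)/(8 + n) = 2*h/(8 + n))
W(o) = 2*o^(5/2) (W(o) = o^(3/2)*(2*o) = 2*o^(5/2))
H + W(j((5 + 0)*(3 - 2), 2)) = 4219 + 2*(2*2/(8 + (5 + 0)*(3 - 2)))^(5/2) = 4219 + 2*(2*2/(8 + 5*1))^(5/2) = 4219 + 2*(2*2/(8 + 5))^(5/2) = 4219 + 2*(2*2/13)^(5/2) = 4219 + 2*(2*2*(1/13))^(5/2) = 4219 + 2*(4/13)^(5/2) = 4219 + 2*(32*√13/2197) = 4219 + 64*√13/2197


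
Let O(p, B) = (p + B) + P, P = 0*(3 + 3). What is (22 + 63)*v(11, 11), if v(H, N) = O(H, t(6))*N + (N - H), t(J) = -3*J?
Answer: -6545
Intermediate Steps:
P = 0 (P = 0*6 = 0)
O(p, B) = B + p (O(p, B) = (p + B) + 0 = (B + p) + 0 = B + p)
v(H, N) = N - H + N*(-18 + H) (v(H, N) = (-3*6 + H)*N + (N - H) = (-18 + H)*N + (N - H) = N*(-18 + H) + (N - H) = N - H + N*(-18 + H))
(22 + 63)*v(11, 11) = (22 + 63)*(11 - 1*11 + 11*(-18 + 11)) = 85*(11 - 11 + 11*(-7)) = 85*(11 - 11 - 77) = 85*(-77) = -6545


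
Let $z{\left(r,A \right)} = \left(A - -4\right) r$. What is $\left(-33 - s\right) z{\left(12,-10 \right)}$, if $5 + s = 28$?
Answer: $4032$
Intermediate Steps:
$z{\left(r,A \right)} = r \left(4 + A\right)$ ($z{\left(r,A \right)} = \left(A + 4\right) r = \left(4 + A\right) r = r \left(4 + A\right)$)
$s = 23$ ($s = -5 + 28 = 23$)
$\left(-33 - s\right) z{\left(12,-10 \right)} = \left(-33 - 23\right) 12 \left(4 - 10\right) = \left(-33 - 23\right) 12 \left(-6\right) = \left(-56\right) \left(-72\right) = 4032$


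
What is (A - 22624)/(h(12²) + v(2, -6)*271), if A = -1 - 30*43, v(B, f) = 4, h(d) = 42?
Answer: -23915/1126 ≈ -21.239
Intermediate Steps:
A = -1291 (A = -1 - 1290 = -1291)
(A - 22624)/(h(12²) + v(2, -6)*271) = (-1291 - 22624)/(42 + 4*271) = -23915/(42 + 1084) = -23915/1126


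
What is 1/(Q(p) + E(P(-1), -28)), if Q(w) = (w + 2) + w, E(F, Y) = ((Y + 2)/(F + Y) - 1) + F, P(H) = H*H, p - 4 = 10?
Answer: 27/836 ≈ 0.032297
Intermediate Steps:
p = 14 (p = 4 + 10 = 14)
P(H) = H²
E(F, Y) = -1 + F + (2 + Y)/(F + Y) (E(F, Y) = ((2 + Y)/(F + Y) - 1) + F = (-1 + (2 + Y)/(F + Y)) + F = -1 + F + (2 + Y)/(F + Y))
Q(w) = 2 + 2*w (Q(w) = (2 + w) + w = 2 + 2*w)
1/(Q(p) + E(P(-1), -28)) = 1/((2 + 2*14) + (2 + ((-1)²)² - 1*(-1)² + (-1)²*(-28))/((-1)² - 28)) = 1/((2 + 28) + (2 + 1² - 1*1 + 1*(-28))/(1 - 28)) = 1/(30 + (2 + 1 - 1 - 28)/(-27)) = 1/(30 - 1/27*(-26)) = 1/(30 + 26/27) = 1/(836/27) = 27/836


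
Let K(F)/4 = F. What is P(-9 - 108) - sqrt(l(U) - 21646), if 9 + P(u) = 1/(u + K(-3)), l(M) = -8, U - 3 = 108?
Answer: -1162/129 - 3*I*sqrt(2406) ≈ -9.0078 - 147.15*I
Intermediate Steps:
U = 111 (U = 3 + 108 = 111)
K(F) = 4*F
P(u) = -9 + 1/(-12 + u) (P(u) = -9 + 1/(u + 4*(-3)) = -9 + 1/(u - 12) = -9 + 1/(-12 + u))
P(-9 - 108) - sqrt(l(U) - 21646) = (109 - 9*(-9 - 108))/(-12 + (-9 - 108)) - sqrt(-8 - 21646) = (109 - 9*(-117))/(-12 - 117) - sqrt(-21654) = (109 + 1053)/(-129) - 3*I*sqrt(2406) = -1/129*1162 - 3*I*sqrt(2406) = -1162/129 - 3*I*sqrt(2406)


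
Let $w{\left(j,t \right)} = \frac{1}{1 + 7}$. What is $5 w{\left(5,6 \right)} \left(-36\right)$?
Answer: $- \frac{45}{2} \approx -22.5$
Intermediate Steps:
$w{\left(j,t \right)} = \frac{1}{8}$
$5 w{\left(5,6 \right)} \left(-36\right) = 5 \cdot \frac{1}{8} \left(-36\right) = \frac{5}{8} \left(-36\right) = - \frac{45}{2}$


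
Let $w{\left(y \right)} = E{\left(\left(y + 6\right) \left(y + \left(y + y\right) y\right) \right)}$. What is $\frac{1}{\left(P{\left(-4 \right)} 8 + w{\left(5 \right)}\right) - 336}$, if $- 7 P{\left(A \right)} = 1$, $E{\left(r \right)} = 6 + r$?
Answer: $\frac{7}{1917} \approx 0.0036515$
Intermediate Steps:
$w{\left(y \right)} = 6 + \left(6 + y\right) \left(y + 2 y^{2}\right)$ ($w{\left(y \right)} = 6 + \left(y + 6\right) \left(y + \left(y + y\right) y\right) = 6 + \left(6 + y\right) \left(y + 2 y y\right) = 6 + \left(6 + y\right) \left(y + 2 y^{2}\right)$)
$P{\left(A \right)} = - \frac{1}{7}$ ($P{\left(A \right)} = \left(- \frac{1}{7}\right) 1 = - \frac{1}{7}$)
$\frac{1}{\left(P{\left(-4 \right)} 8 + w{\left(5 \right)}\right) - 336} = \frac{1}{\left(\left(- \frac{1}{7}\right) 8 + \left(6 + 5 \left(6 + 2 \cdot 5^{2} + 13 \cdot 5\right)\right)\right) - 336} = \frac{1}{\left(- \frac{8}{7} + \left(6 + 5 \left(6 + 2 \cdot 25 + 65\right)\right)\right) - 336} = \frac{1}{\left(- \frac{8}{7} + \left(6 + 5 \left(6 + 50 + 65\right)\right)\right) - 336} = \frac{1}{\left(- \frac{8}{7} + \left(6 + 5 \cdot 121\right)\right) - 336} = \frac{1}{\left(- \frac{8}{7} + \left(6 + 605\right)\right) - 336} = \frac{1}{\left(- \frac{8}{7} + 611\right) - 336} = \frac{1}{\frac{4269}{7} - 336} = \frac{1}{\frac{1917}{7}} = \frac{7}{1917}$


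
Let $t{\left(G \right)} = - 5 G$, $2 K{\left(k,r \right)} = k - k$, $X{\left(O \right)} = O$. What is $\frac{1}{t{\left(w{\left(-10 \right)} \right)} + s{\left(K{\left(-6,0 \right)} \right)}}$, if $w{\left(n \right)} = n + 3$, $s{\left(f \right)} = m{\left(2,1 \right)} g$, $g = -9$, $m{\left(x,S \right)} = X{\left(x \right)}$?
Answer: $\frac{1}{17} \approx 0.058824$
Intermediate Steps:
$K{\left(k,r \right)} = 0$ ($K{\left(k,r \right)} = \frac{k - k}{2} = \frac{1}{2} \cdot 0 = 0$)
$m{\left(x,S \right)} = x$
$s{\left(f \right)} = -18$ ($s{\left(f \right)} = 2 \left(-9\right) = -18$)
$w{\left(n \right)} = 3 + n$
$\frac{1}{t{\left(w{\left(-10 \right)} \right)} + s{\left(K{\left(-6,0 \right)} \right)}} = \frac{1}{- 5 \left(3 - 10\right) - 18} = \frac{1}{\left(-5\right) \left(-7\right) - 18} = \frac{1}{35 - 18} = \frac{1}{17}$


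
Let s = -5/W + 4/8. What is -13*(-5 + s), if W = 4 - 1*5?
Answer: -13/2 ≈ -6.5000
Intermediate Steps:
W = -1 (W = 4 - 5 = -1)
s = 11/2 (s = -5/(-1) + 4/8 = -5*(-1) + 4*(⅛) = 5 + ½ = 11/2 ≈ 5.5000)
-13*(-5 + s) = -13*(-5 + 11/2) = -13*½ = -13/2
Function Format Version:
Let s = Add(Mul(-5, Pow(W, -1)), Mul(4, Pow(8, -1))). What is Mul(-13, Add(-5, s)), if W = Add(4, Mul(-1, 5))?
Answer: Rational(-13, 2) ≈ -6.5000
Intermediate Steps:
W = -1 (W = Add(4, -5) = -1)
s = Rational(11, 2) (s = Add(Mul(-5, Pow(-1, -1)), Mul(4, Pow(8, -1))) = Add(Mul(-5, -1), Mul(4, Rational(1, 8))) = Add(5, Rational(1, 2)) = Rational(11, 2) ≈ 5.5000)
Mul(-13, Add(-5, s)) = Mul(-13, Add(-5, Rational(11, 2))) = Mul(-13, Rational(1, 2)) = Rational(-13, 2)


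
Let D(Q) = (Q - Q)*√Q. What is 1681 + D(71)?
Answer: 1681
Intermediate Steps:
D(Q) = 0 (D(Q) = 0*√Q = 0)
1681 + D(71) = 1681 + 0 = 1681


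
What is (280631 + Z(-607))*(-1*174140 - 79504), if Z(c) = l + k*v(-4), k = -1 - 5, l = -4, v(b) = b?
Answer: -71185442244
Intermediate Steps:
k = -6
Z(c) = 20 (Z(c) = -4 - 6*(-4) = -4 + 24 = 20)
(280631 + Z(-607))*(-1*174140 - 79504) = (280631 + 20)*(-1*174140 - 79504) = 280651*(-174140 - 79504) = 280651*(-253644) = -71185442244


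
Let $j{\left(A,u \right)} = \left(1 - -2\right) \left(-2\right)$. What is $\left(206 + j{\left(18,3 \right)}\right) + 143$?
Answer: $343$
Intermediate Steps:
$j{\left(A,u \right)} = -6$ ($j{\left(A,u \right)} = \left(1 + 2\right) \left(-2\right) = 3 \left(-2\right) = -6$)
$\left(206 + j{\left(18,3 \right)}\right) + 143 = \left(206 - 6\right) + 143 = 200 + 143 = 343$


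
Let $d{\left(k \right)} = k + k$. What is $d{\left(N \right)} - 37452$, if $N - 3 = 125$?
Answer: $-37196$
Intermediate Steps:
$N = 128$ ($N = 3 + 125 = 128$)
$d{\left(k \right)} = 2 k$
$d{\left(N \right)} - 37452 = 2 \cdot 128 - 37452 = 256 - 37452 = -37196$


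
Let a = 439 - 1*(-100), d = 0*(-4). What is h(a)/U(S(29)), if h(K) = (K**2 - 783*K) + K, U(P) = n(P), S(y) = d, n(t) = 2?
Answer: -130977/2 ≈ -65489.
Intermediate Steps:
d = 0
a = 539 (a = 439 + 100 = 539)
S(y) = 0
U(P) = 2
h(K) = K**2 - 782*K
h(a)/U(S(29)) = (539*(-782 + 539))/2 = (539*(-243))*(1/2) = -130977*1/2 = -130977/2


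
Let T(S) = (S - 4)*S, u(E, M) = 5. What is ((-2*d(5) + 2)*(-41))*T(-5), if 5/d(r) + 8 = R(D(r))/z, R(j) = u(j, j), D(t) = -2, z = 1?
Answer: -9840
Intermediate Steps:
R(j) = 5
d(r) = -5/3 (d(r) = 5/(-8 + 5/1) = 5/(-8 + 5*1) = 5/(-8 + 5) = 5/(-3) = 5*(-⅓) = -5/3)
T(S) = S*(-4 + S) (T(S) = (-4 + S)*S = S*(-4 + S))
((-2*d(5) + 2)*(-41))*T(-5) = ((-2*(-5/3) + 2)*(-41))*(-5*(-4 - 5)) = ((10/3 + 2)*(-41))*(-5*(-9)) = ((16/3)*(-41))*45 = -656/3*45 = -9840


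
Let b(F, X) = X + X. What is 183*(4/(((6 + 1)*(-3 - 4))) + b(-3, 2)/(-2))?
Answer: -18666/49 ≈ -380.94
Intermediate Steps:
b(F, X) = 2*X
183*(4/(((6 + 1)*(-3 - 4))) + b(-3, 2)/(-2)) = 183*(4/(((6 + 1)*(-3 - 4))) + (2*2)/(-2)) = 183*(4/((7*(-7))) + 4*(-½)) = 183*(4/(-49) - 2) = 183*(4*(-1/49) - 2) = 183*(-4/49 - 2) = 183*(-102/49) = -18666/49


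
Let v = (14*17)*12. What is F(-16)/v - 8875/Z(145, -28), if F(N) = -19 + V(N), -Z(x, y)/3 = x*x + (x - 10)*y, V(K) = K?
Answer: 224155/1407192 ≈ 0.15929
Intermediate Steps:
Z(x, y) = -3*x² - 3*y*(-10 + x) (Z(x, y) = -3*(x*x + (x - 10)*y) = -3*(x² + (-10 + x)*y) = -3*(x² + y*(-10 + x)) = -3*x² - 3*y*(-10 + x))
F(N) = -19 + N
v = 2856 (v = 238*12 = 2856)
F(-16)/v - 8875/Z(145, -28) = (-19 - 16)/2856 - 8875/(-3*145² + 30*(-28) - 3*145*(-28)) = -35*1/2856 - 8875/(-3*21025 - 840 + 12180) = -5/408 - 8875/(-63075 - 840 + 12180) = -5/408 - 8875/(-51735) = -5/408 - 8875*(-1/51735) = -5/408 + 1775/10347 = 224155/1407192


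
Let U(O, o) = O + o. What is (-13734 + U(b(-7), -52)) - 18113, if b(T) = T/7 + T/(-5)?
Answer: -159493/5 ≈ -31899.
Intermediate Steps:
b(T) = -2*T/35 (b(T) = T*(⅐) + T*(-⅕) = T/7 - T/5 = -2*T/35)
(-13734 + U(b(-7), -52)) - 18113 = (-13734 + (-2/35*(-7) - 52)) - 18113 = (-13734 + (⅖ - 52)) - 18113 = (-13734 - 258/5) - 18113 = -68928/5 - 18113 = -159493/5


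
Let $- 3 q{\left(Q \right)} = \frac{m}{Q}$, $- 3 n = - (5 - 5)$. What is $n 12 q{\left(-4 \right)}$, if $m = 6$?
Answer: $0$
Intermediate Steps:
$n = 0$ ($n = - \frac{\left(-1\right) \left(5 - 5\right)}{3} = - \frac{\left(-1\right) 0}{3} = \left(- \frac{1}{3}\right) 0 = 0$)
$q{\left(Q \right)} = - \frac{2}{Q}$ ($q{\left(Q \right)} = - \frac{6 \frac{1}{Q}}{3} = - \frac{2}{Q}$)
$n 12 q{\left(-4 \right)} = 0 \cdot 12 \left(- \frac{2}{-4}\right) = 0 \left(\left(-2\right) \left(- \frac{1}{4}\right)\right) = 0 \cdot \frac{1}{2} = 0$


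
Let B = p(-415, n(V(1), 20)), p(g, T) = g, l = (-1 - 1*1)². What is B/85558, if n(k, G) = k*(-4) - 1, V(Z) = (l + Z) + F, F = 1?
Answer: -415/85558 ≈ -0.0048505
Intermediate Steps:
l = 4 (l = (-1 - 1)² = (-2)² = 4)
V(Z) = 5 + Z (V(Z) = (4 + Z) + 1 = 5 + Z)
n(k, G) = -1 - 4*k (n(k, G) = -4*k - 1 = -1 - 4*k)
B = -415
B/85558 = -415/85558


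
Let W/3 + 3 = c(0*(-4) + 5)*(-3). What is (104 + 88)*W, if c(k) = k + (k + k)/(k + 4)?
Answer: -12288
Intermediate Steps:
c(k) = k + 2*k/(4 + k) (c(k) = k + (2*k)/(4 + k) = k + 2*k/(4 + k))
W = -64 (W = -9 + 3*(((0*(-4) + 5)*(6 + (0*(-4) + 5))/(4 + (0*(-4) + 5)))*(-3)) = -9 + 3*(((0 + 5)*(6 + (0 + 5))/(4 + (0 + 5)))*(-3)) = -9 + 3*((5*(6 + 5)/(4 + 5))*(-3)) = -9 + 3*((5*11/9)*(-3)) = -9 + 3*((5*(⅑)*11)*(-3)) = -9 + 3*((55/9)*(-3)) = -9 + 3*(-55/3) = -9 - 55 = -64)
(104 + 88)*W = (104 + 88)*(-64) = 192*(-64) = -12288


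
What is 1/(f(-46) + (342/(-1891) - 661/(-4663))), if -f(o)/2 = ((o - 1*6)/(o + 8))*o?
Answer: 167536927/21085466231 ≈ 0.0079456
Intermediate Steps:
f(o) = -2*o*(-6 + o)/(8 + o) (f(o) = -2*(o - 1*6)/(o + 8)*o = -2*(o - 6)/(8 + o)*o = -2*(-6 + o)/(8 + o)*o = -2*o*(-6 + o)/(8 + o))
1/(f(-46) + (342/(-1891) - 661/(-4663))) = 1/(2*(-46)*(6 - 1*(-46))/(8 - 46) + (342/(-1891) - 661/(-4663))) = 1/(2*(-46)*(6 + 46)/(-38) + (342*(-1/1891) - 661*(-1/4663))) = 1/(2*(-46)*(-1/38)*52 + (-342/1891 + 661/4663)) = 1/(2392/19 - 344795/8817733) = 1/(21085466231/167536927) = 167536927/21085466231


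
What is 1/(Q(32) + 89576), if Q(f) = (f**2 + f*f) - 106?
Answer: 1/91518 ≈ 1.0927e-5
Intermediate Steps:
Q(f) = -106 + 2*f**2 (Q(f) = (f**2 + f**2) - 106 = 2*f**2 - 106 = -106 + 2*f**2)
1/(Q(32) + 89576) = 1/((-106 + 2*32**2) + 89576) = 1/((-106 + 2*1024) + 89576) = 1/((-106 + 2048) + 89576) = 1/(1942 + 89576) = 1/91518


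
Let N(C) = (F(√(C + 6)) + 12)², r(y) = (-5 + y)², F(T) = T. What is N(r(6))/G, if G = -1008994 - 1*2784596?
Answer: -(12 + √7)²/3793590 ≈ -5.6542e-5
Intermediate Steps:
N(C) = (12 + √(6 + C))² (N(C) = (√(C + 6) + 12)² = (√(6 + C) + 12)² = (12 + √(6 + C))²)
G = -3793590 (G = -1008994 - 2784596 = -3793590)
N(r(6))/G = (12 + √(6 + (-5 + 6)²))²/(-3793590) = (12 + √(6 + 1²))²*(-1/3793590) = (12 + √(6 + 1))²*(-1/3793590) = (12 + √7)²*(-1/3793590) = -(12 + √7)²/3793590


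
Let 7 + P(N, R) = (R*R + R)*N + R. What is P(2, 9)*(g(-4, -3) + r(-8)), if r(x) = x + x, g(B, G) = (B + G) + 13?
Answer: -1820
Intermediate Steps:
P(N, R) = -7 + R + N*(R + R**2) (P(N, R) = -7 + ((R*R + R)*N + R) = -7 + ((R**2 + R)*N + R) = -7 + ((R + R**2)*N + R) = -7 + (N*(R + R**2) + R) = -7 + (R + N*(R + R**2)) = -7 + R + N*(R + R**2))
g(B, G) = 13 + B + G
r(x) = 2*x
P(2, 9)*(g(-4, -3) + r(-8)) = (-7 + 9 + 2*9 + 2*9**2)*((13 - 4 - 3) + 2*(-8)) = (-7 + 9 + 18 + 2*81)*(6 - 16) = (-7 + 9 + 18 + 162)*(-10) = 182*(-10) = -1820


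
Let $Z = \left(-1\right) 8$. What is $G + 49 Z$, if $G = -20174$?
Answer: $-20566$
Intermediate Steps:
$Z = -8$
$G + 49 Z = -20174 + 49 \left(-8\right) = -20174 - 392 = -20566$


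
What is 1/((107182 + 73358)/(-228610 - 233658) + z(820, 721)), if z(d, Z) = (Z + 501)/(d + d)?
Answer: 94764940/33600737 ≈ 2.8203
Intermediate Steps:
z(d, Z) = (501 + Z)/(2*d) (z(d, Z) = (501 + Z)/((2*d)) = (501 + Z)*(1/(2*d)) = (501 + Z)/(2*d))
1/((107182 + 73358)/(-228610 - 233658) + z(820, 721)) = 1/((107182 + 73358)/(-228610 - 233658) + (1/2)*(501 + 721)/820) = 1/(180540/(-462268) + (1/2)*(1/820)*1222) = 1/(180540*(-1/462268) + 611/820) = 1/(-45135/115567 + 611/820) = 1/(33600737/94764940) = 94764940/33600737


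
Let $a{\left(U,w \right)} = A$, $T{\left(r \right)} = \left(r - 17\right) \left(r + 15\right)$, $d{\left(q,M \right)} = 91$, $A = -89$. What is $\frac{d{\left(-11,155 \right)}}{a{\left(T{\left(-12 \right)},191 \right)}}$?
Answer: $- \frac{91}{89} \approx -1.0225$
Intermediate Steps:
$T{\left(r \right)} = \left(-17 + r\right) \left(15 + r\right)$
$a{\left(U,w \right)} = -89$
$\frac{d{\left(-11,155 \right)}}{a{\left(T{\left(-12 \right)},191 \right)}} = \frac{91}{-89} = 91 \left(- \frac{1}{89}\right) = - \frac{91}{89}$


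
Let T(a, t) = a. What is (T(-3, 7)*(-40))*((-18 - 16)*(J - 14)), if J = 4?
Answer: 40800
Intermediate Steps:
(T(-3, 7)*(-40))*((-18 - 16)*(J - 14)) = (-3*(-40))*((-18 - 16)*(4 - 14)) = 120*(-34*(-10)) = 120*340 = 40800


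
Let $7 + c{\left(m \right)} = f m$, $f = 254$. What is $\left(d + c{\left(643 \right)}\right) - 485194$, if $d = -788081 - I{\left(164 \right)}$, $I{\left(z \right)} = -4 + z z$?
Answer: $-1136852$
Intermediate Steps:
$I{\left(z \right)} = -4 + z^{2}$
$d = -814973$ ($d = -788081 - \left(-4 + 164^{2}\right) = -788081 - \left(-4 + 26896\right) = -788081 - 26892 = -814973$)
$c{\left(m \right)} = -7 + 254 m$
$\left(d + c{\left(643 \right)}\right) - 485194 = \left(-814973 + \left(-7 + 254 \cdot 643\right)\right) - 485194 = \left(-814973 + \left(-7 + 163322\right)\right) - 485194 = \left(-814973 + 163315\right) - 485194 = -651658 - 485194 = -1136852$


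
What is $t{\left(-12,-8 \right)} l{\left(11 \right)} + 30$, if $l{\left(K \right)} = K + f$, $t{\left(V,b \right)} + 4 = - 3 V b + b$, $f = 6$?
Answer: $-5070$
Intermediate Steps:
$t{\left(V,b \right)} = -4 + b - 3 V b$ ($t{\left(V,b \right)} = -4 + \left(- 3 V b + b\right) = -4 - \left(- b + 3 V b\right) = -4 + b - 3 V b$)
$l{\left(K \right)} = 6 + K$ ($l{\left(K \right)} = K + 6 = 6 + K$)
$t{\left(-12,-8 \right)} l{\left(11 \right)} + 30 = \left(-4 - 8 - \left(-36\right) \left(-8\right)\right) \left(6 + 11\right) + 30 = \left(-4 - 8 - 288\right) 17 + 30 = \left(-300\right) 17 + 30 = -5100 + 30 = -5070$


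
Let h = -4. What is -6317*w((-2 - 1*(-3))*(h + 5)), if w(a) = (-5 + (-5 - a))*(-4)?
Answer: -277948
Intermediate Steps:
w(a) = 40 + 4*a (w(a) = (-10 - a)*(-4) = 40 + 4*a)
-6317*w((-2 - 1*(-3))*(h + 5)) = -6317*(40 + 4*((-2 - 1*(-3))*(-4 + 5))) = -6317*(40 + 4*((-2 + 3)*1)) = -6317*(40 + 4*(1*1)) = -6317*(40 + 4*1) = -6317*(40 + 4) = -6317*44 = -277948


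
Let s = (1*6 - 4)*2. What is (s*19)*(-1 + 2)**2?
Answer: 76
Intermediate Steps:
s = 4 (s = (6 - 4)*2 = 2*2 = 4)
(s*19)*(-1 + 2)**2 = (4*19)*(-1 + 2)**2 = 76*1**2 = 76*1 = 76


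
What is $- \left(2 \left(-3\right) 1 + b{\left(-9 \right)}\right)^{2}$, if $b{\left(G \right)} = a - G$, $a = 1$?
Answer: $-16$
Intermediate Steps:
$b{\left(G \right)} = 1 - G$
$- \left(2 \left(-3\right) 1 + b{\left(-9 \right)}\right)^{2} = - \left(2 \left(-3\right) 1 + \left(1 - -9\right)\right)^{2} = - \left(\left(-6\right) 1 + \left(1 + 9\right)\right)^{2} = - \left(-6 + 10\right)^{2} = - 4^{2} = \left(-1\right) 16 = -16$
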